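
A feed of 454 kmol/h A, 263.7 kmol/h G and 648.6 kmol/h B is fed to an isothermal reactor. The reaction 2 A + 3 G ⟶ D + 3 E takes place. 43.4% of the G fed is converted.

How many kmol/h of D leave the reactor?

G reacted = 0.434 × 263.7 = 114.4 kmol/h; ν_G = −3, so ξ = 114.4/3 = 38.15 kmol/h.
Outlet amounts (n = n₀ + ν ξ):
  A: 454 − 2(38.15) = 377.7
  G: 263.7 − 3(38.15) = 149.3
  D: 0 + 1(38.15) = 38.15
  E: 0 + 3(38.15) = 114.4
  B: 648.6 (inert)

38.1 kmol/h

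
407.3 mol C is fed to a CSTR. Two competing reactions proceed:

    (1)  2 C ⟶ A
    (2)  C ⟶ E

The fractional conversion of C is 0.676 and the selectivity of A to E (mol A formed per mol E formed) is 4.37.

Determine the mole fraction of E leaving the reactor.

0.0996

Conversion of C: C consumed = 0.676 × 407.3 = 275.3 mol = 2ξ₁ + 1ξ₂.
Selectivity: 1ξ₁ / (1ξ₂) = 4.37 → ξ₁ = 4.37 ξ₂.
Substitute: (2·4.37 + 1) ξ₂ = 275.3 → ξ₂ = 28.27 mol, ξ₁ = 123.5 mol.
Outlet amounts (n = n₀ + Σ ν·ξ):
  C: 407.3 − 2(123.5) − 1(28.27) = 132
  A: 0 + 1(123.5) = 123.5
  E: 0 + 1(28.27) = 28.27
Total out = 283.8 mol; y_E = 28.27 / 283.8 = 0.09962.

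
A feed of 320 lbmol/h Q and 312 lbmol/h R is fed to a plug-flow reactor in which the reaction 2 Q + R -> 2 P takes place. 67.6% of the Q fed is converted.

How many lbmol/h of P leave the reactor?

216 lbmol/h

Q reacted = 0.676 × 320 = 216.3 lbmol/h; ν_Q = −2, so ξ = 216.3/2 = 108.2 lbmol/h.
Outlet amounts (n = n₀ + ν ξ):
  Q: 320 − 2(108.2) = 103.7
  R: 312 − 1(108.2) = 203.8
  P: 0 + 2(108.2) = 216.3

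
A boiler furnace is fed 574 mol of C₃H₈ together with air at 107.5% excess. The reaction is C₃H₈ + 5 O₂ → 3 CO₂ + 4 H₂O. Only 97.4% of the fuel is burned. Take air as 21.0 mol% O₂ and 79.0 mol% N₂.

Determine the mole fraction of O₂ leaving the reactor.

Stoichiometric O₂ = 5 × 574 = 2870 mol; O₂ fed = 2870 × 2.075 = 5955 mol.
N₂ fed = 5955 × 79/21 = 22400 mol.
Fuel reacted = 0.974 × 574 → ξ = 559.1 mol.
Outlet (n = n₀ + ν ξ):
  C₃H₈: 574 − 1(559.1) = 14.92
  O₂: 5955 − 5(559.1) = 3160
  N₂: 22400 (inert)
  CO₂: 0 + 3(559.1) = 1677
  H₂O: 0 + 4(559.1) = 2236
Total out = 29490 mol; y_O₂ = 3160 / 29490 = 0.1071.

0.107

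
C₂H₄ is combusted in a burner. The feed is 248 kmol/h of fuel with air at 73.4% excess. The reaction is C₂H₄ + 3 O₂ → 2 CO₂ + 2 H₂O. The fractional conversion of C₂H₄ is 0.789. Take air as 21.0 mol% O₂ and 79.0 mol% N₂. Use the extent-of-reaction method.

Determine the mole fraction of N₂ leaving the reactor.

Stoichiometric O₂ = 3 × 248 = 744 kmol/h; O₂ fed = 744 × 1.734 = 1290 kmol/h.
N₂ fed = 1290 × 79/21 = 4853 kmol/h.
Fuel reacted = 0.789 × 248 → ξ = 195.7 kmol/h.
Outlet (n = n₀ + ν ξ):
  C₂H₄: 248 − 1(195.7) = 52.33
  O₂: 1290 − 3(195.7) = 703.1
  N₂: 4853 (inert)
  CO₂: 0 + 2(195.7) = 391.3
  H₂O: 0 + 2(195.7) = 391.3
Total out = 6391 kmol/h; y_N₂ = 4853 / 6391 = 0.7593.

0.759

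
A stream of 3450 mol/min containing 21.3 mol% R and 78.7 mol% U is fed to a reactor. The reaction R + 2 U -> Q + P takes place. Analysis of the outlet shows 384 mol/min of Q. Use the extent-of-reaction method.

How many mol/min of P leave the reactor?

384 mol/min

For Q: n = n₀ + 1ξ → 384 = 0 + 1ξ, giving ξ = 384 mol/min.
Outlet amounts (n = n₀ + ν ξ):
  R: 734.9 − 1(384) = 350.9
  U: 2715 − 2(384) = 1947
  Q: 0 + 1(384) = 384
  P: 0 + 1(384) = 384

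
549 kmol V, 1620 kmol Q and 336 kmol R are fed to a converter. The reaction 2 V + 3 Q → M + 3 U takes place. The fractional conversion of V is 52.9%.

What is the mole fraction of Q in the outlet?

V reacted = 0.529 × 549 = 290.4 kmol; ν_V = −2, so ξ = 290.4/2 = 145.2 kmol.
Outlet amounts (n = n₀ + ν ξ):
  V: 549 − 2(145.2) = 258.6
  Q: 1620 − 3(145.2) = 1184
  M: 0 + 1(145.2) = 145.2
  U: 0 + 3(145.2) = 435.6
  R: 336 (inert)
Total out = 2360 kmol; y_Q = 1184 / 2360 = 0.5019.

0.502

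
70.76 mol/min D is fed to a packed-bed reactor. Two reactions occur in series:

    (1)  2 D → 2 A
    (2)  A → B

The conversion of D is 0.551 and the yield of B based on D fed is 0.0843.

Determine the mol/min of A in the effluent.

Conversion of D: D consumed = 2ξ₁ = 0.551 × 70.76 → ξ₁ = 19.49 mol/min.
Yield of B: 1ξ₂ / 70.76 = 0.0843 → ξ₂ = 5.965 mol/min.
Outlet amounts (n = n₀ + Σ ν·ξ):
  D: 70.76 − 2(19.49) = 31.77
  A: 0 + 2(19.49) − 1(5.965) = 33.02
  B: 0 + 1(5.965) = 5.965

33 mol/min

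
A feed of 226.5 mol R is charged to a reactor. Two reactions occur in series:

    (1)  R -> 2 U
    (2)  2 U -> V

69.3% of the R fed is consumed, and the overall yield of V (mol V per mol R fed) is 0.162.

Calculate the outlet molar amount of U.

241 mol

Conversion of R: R consumed = 1ξ₁ = 0.693 × 226.5 → ξ₁ = 157 mol.
Yield of V: 1ξ₂ / 226.5 = 0.162 → ξ₂ = 36.69 mol.
Outlet amounts (n = n₀ + Σ ν·ξ):
  R: 226.5 − 1(157) = 69.54
  U: 0 + 2(157) − 2(36.69) = 240.5
  V: 0 + 1(36.69) = 36.69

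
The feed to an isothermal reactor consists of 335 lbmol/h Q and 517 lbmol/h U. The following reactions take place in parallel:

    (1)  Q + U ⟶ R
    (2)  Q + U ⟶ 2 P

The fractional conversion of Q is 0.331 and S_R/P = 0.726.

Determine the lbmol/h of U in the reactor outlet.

406 lbmol/h

Conversion of Q: Q consumed = 0.331 × 335 = 110.9 lbmol/h = 1ξ₁ + 1ξ₂.
Selectivity: 1ξ₁ / (2ξ₂) = 0.726 → ξ₁ = 1.452 ξ₂.
Substitute: (1·1.452 + 1) ξ₂ = 110.9 → ξ₂ = 45.22 lbmol/h, ξ₁ = 65.66 lbmol/h.
Outlet amounts (n = n₀ + Σ ν·ξ):
  Q: 335 − 1(65.66) − 1(45.22) = 224.1
  U: 517 − 1(65.66) − 1(45.22) = 406.1
  R: 0 + 1(65.66) = 65.66
  P: 0 + 2(45.22) = 90.44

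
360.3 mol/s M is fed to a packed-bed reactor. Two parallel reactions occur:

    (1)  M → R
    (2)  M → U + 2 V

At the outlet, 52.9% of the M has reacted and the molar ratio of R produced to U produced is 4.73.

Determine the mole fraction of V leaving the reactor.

Conversion of M: M consumed = 0.529 × 360.3 = 190.6 mol/s = 1ξ₁ + 1ξ₂.
Selectivity: 1ξ₁ / (1ξ₂) = 4.73 → ξ₁ = 4.73 ξ₂.
Substitute: (1·4.73 + 1) ξ₂ = 190.6 → ξ₂ = 33.26 mol/s, ξ₁ = 157.3 mol/s.
Outlet amounts (n = n₀ + Σ ν·ξ):
  M: 360.3 − 1(157.3) − 1(33.26) = 169.7
  R: 0 + 1(157.3) = 157.3
  U: 0 + 1(33.26) = 33.26
  V: 0 + 2(33.26) = 66.53
Total out = 426.8 mol/s; y_V = 66.53 / 426.8 = 0.1559.

0.156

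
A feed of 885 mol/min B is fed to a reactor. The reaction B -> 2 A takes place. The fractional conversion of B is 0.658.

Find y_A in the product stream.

B reacted = 0.658 × 885 = 582.3 mol/min; ν_B = −1, so ξ = 582.3/1 = 582.3 mol/min.
Outlet amounts (n = n₀ + ν ξ):
  B: 885 − 1(582.3) = 302.7
  A: 0 + 2(582.3) = 1165
Total out = 1467 mol/min; y_A = 1165 / 1467 = 0.7937.

0.794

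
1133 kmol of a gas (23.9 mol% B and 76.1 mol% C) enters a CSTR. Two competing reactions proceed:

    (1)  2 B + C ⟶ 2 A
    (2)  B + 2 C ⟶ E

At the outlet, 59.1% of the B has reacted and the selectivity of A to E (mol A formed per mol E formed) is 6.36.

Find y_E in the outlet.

Conversion of B: B consumed = 0.591 × 270.8 = 160 kmol = 2ξ₁ + 1ξ₂.
Selectivity: 2ξ₁ / (1ξ₂) = 6.36 → ξ₁ = 3.18 ξ₂.
Substitute: (2·3.18 + 1) ξ₂ = 160 → ξ₂ = 21.74 kmol, ξ₁ = 69.15 kmol.
Outlet amounts (n = n₀ + Σ ν·ξ):
  B: 270.8 − 2(69.15) − 1(21.74) = 110.8
  C: 862.2 − 1(69.15) − 2(21.74) = 749.6
  A: 0 + 2(69.15) = 138.3
  E: 0 + 1(21.74) = 21.74
Total out = 1020 kmol; y_E = 21.74 / 1020 = 0.02131.

0.0213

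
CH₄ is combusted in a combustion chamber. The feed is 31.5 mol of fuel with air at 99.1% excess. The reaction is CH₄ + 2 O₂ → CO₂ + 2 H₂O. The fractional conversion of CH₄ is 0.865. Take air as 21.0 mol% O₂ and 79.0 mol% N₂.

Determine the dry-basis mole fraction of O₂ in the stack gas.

Stoichiometric O₂ = 2 × 31.5 = 63 mol; O₂ fed = 63 × 1.991 = 125.4 mol.
N₂ fed = 125.4 × 79/21 = 471.9 mol.
Fuel reacted = 0.865 × 31.5 → ξ = 27.25 mol.
Outlet (n = n₀ + ν ξ):
  CH₄: 31.5 − 1(27.25) = 4.253
  O₂: 125.4 − 2(27.25) = 70.94
  N₂: 471.9 (inert)
  CO₂: 0 + 1(27.25) = 27.25
  H₂O: 0 + 2(27.25) = 54.49
Dry total = 574.3 mol; y_O₂ (dry) = 70.94 / 574.3 = 0.1235.

0.124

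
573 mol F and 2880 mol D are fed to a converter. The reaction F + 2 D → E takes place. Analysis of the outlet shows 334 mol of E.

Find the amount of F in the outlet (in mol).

For E: n = n₀ + 1ξ → 334 = 0 + 1ξ, giving ξ = 334 mol.
Outlet amounts (n = n₀ + ν ξ):
  F: 573 − 1(334) = 239
  D: 2880 − 2(334) = 2212
  E: 0 + 1(334) = 334

239 mol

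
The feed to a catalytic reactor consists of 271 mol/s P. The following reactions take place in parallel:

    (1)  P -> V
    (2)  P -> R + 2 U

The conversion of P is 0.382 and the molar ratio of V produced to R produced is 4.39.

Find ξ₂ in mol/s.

ξ₂ = 19.2 mol/s

Conversion of P: P consumed = 0.382 × 271 = 103.5 mol/s = 1ξ₁ + 1ξ₂.
Selectivity: 1ξ₁ / (1ξ₂) = 4.39 → ξ₁ = 4.39 ξ₂.
Substitute: (1·4.39 + 1) ξ₂ = 103.5 → ξ₂ = 19.21 mol/s, ξ₁ = 84.32 mol/s.
Outlet amounts (n = n₀ + Σ ν·ξ):
  P: 271 − 1(84.32) − 1(19.21) = 167.5
  V: 0 + 1(84.32) = 84.32
  R: 0 + 1(19.21) = 19.21
  U: 0 + 2(19.21) = 38.41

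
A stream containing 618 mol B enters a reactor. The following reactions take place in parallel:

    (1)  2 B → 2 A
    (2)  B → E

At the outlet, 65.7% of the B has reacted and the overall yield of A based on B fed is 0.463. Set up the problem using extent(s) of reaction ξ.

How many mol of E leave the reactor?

Yield of A: 2ξ₁ / 618 = 0.463 → ξ₁ = 143.1 mol.
Conversion of B: 2ξ₁ + 1ξ₂ = 0.657 × 618 = 406 → ξ₂ = 119.9 mol.
Outlet amounts (n = n₀ + Σ ν·ξ):
  B: 618 − 2(143.1) − 1(119.9) = 212
  A: 0 + 2(143.1) = 286.1
  E: 0 + 1(119.9) = 119.9

120 mol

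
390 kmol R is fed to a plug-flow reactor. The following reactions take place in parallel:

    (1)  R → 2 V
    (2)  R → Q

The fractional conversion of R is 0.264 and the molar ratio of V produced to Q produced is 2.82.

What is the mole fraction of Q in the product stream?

0.0949

Conversion of R: R consumed = 0.264 × 390 = 103 kmol = 1ξ₁ + 1ξ₂.
Selectivity: 2ξ₁ / (1ξ₂) = 2.82 → ξ₁ = 1.41 ξ₂.
Substitute: (1·1.41 + 1) ξ₂ = 103 → ξ₂ = 42.72 kmol, ξ₁ = 60.24 kmol.
Outlet amounts (n = n₀ + Σ ν·ξ):
  R: 390 − 1(60.24) − 1(42.72) = 287
  V: 0 + 2(60.24) = 120.5
  Q: 0 + 1(42.72) = 42.72
Total out = 450.2 kmol; y_Q = 42.72 / 450.2 = 0.09489.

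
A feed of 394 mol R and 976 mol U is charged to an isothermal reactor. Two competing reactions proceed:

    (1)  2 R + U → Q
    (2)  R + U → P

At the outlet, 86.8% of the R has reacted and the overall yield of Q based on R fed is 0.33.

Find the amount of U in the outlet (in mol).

764 mol

Yield of Q: 1ξ₁ / 394 = 0.33 → ξ₁ = 130 mol.
Conversion of R: 2ξ₁ + 1ξ₂ = 0.868 × 394 = 342 → ξ₂ = 81.95 mol.
Outlet amounts (n = n₀ + Σ ν·ξ):
  R: 394 − 2(130) − 1(81.95) = 52.01
  U: 976 − 1(130) − 1(81.95) = 764
  Q: 0 + 1(130) = 130
  P: 0 + 1(81.95) = 81.95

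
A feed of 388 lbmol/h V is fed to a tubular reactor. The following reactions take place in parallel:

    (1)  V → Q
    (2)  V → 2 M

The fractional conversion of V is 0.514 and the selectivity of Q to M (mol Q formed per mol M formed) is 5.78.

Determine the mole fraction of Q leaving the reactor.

Conversion of V: V consumed = 0.514 × 388 = 199.4 lbmol/h = 1ξ₁ + 1ξ₂.
Selectivity: 1ξ₁ / (2ξ₂) = 5.78 → ξ₁ = 11.56 ξ₂.
Substitute: (1·11.56 + 1) ξ₂ = 199.4 → ξ₂ = 15.88 lbmol/h, ξ₁ = 183.6 lbmol/h.
Outlet amounts (n = n₀ + Σ ν·ξ):
  V: 388 − 1(183.6) − 1(15.88) = 188.6
  Q: 0 + 1(183.6) = 183.6
  M: 0 + 2(15.88) = 31.76
Total out = 403.9 lbmol/h; y_Q = 183.6 / 403.9 = 0.4545.

0.454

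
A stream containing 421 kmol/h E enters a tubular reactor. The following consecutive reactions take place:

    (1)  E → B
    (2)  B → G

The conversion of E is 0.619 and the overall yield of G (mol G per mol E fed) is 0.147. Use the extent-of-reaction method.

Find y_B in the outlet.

0.472

Conversion of E: E consumed = 1ξ₁ = 0.619 × 421 → ξ₁ = 260.6 kmol/h.
Yield of G: 1ξ₂ / 421 = 0.147 → ξ₂ = 61.89 kmol/h.
Outlet amounts (n = n₀ + Σ ν·ξ):
  E: 421 − 1(260.6) = 160.4
  B: 0 + 1(260.6) − 1(61.89) = 198.7
  G: 0 + 1(61.89) = 61.89
Total out = 421 kmol/h; y_B = 198.7 / 421 = 0.472.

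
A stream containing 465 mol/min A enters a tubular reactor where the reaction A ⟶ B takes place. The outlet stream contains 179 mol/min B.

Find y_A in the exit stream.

0.615

For B: n = n₀ + 1ξ → 179 = 0 + 1ξ, giving ξ = 179 mol/min.
Outlet amounts (n = n₀ + ν ξ):
  A: 465 − 1(179) = 286
  B: 0 + 1(179) = 179
Total out = 465 mol/min; y_A = 286 / 465 = 0.6151.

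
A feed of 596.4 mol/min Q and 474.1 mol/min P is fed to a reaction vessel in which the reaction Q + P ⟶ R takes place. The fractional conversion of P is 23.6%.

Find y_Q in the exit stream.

P reacted = 0.236 × 474.1 = 111.9 mol/min; ν_P = −1, so ξ = 111.9/1 = 111.9 mol/min.
Outlet amounts (n = n₀ + ν ξ):
  Q: 596.4 − 1(111.9) = 484.5
  P: 474.1 − 1(111.9) = 362.2
  R: 0 + 1(111.9) = 111.9
Total out = 958.6 mol/min; y_Q = 484.5 / 958.6 = 0.5054.

0.505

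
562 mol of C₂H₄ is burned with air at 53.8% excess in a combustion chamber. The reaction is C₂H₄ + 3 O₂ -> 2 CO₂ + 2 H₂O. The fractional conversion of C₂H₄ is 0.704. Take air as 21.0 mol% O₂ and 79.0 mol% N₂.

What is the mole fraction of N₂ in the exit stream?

0.756

Stoichiometric O₂ = 3 × 562 = 1686 mol; O₂ fed = 1686 × 1.538 = 2593 mol.
N₂ fed = 2593 × 79/21 = 9755 mol.
Fuel reacted = 0.704 × 562 → ξ = 395.6 mol.
Outlet (n = n₀ + ν ξ):
  C₂H₄: 562 − 1(395.6) = 166.4
  O₂: 2593 − 3(395.6) = 1406
  N₂: 9755 (inert)
  CO₂: 0 + 2(395.6) = 791.3
  H₂O: 0 + 2(395.6) = 791.3
Total out = 12910 mol; y_N₂ = 9755 / 12910 = 0.7556.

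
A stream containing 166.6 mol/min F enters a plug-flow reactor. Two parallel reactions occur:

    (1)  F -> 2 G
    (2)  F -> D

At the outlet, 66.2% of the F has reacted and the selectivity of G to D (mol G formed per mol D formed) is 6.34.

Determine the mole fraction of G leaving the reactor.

0.67

Conversion of F: F consumed = 0.662 × 166.6 = 110.3 mol/min = 1ξ₁ + 1ξ₂.
Selectivity: 2ξ₁ / (1ξ₂) = 6.34 → ξ₁ = 3.17 ξ₂.
Substitute: (1·3.17 + 1) ξ₂ = 110.3 → ξ₂ = 26.45 mol/min, ξ₁ = 83.84 mol/min.
Outlet amounts (n = n₀ + Σ ν·ξ):
  F: 166.6 − 1(83.84) − 1(26.45) = 56.31
  G: 0 + 2(83.84) = 167.7
  D: 0 + 1(26.45) = 26.45
Total out = 250.4 mol/min; y_G = 167.7 / 250.4 = 0.6695.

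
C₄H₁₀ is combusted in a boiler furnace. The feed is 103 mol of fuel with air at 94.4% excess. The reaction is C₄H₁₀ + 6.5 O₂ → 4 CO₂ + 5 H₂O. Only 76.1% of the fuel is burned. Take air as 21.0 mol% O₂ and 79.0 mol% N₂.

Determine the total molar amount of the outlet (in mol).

Stoichiometric O₂ = 6.5 × 103 = 669.5 mol; O₂ fed = 669.5 × 1.944 = 1302 mol.
N₂ fed = 1302 × 79/21 = 4896 mol.
Fuel reacted = 0.761 × 103 → ξ = 78.38 mol.
Outlet (n = n₀ + ν ξ):
  C₄H₁₀: 103 − 1(78.38) = 24.62
  O₂: 1302 − 6.5(78.38) = 792
  N₂: 4896 (inert)
  CO₂: 0 + 4(78.38) = 313.5
  H₂O: 0 + 5(78.38) = 391.9
Total out = 24.62 + 792 + 4896 + 313.5 + 391.9 = 6418 mol.

6420 mol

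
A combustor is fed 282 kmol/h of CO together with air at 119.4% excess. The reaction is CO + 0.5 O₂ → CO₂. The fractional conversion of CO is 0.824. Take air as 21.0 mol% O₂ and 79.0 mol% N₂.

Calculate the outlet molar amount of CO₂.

Stoichiometric O₂ = 0.5 × 282 = 141 kmol/h; O₂ fed = 141 × 2.194 = 309.4 kmol/h.
N₂ fed = 309.4 × 79/21 = 1164 kmol/h.
Fuel reacted = 0.824 × 282 → ξ = 232.4 kmol/h.
Outlet (n = n₀ + ν ξ):
  CO: 282 − 1(232.4) = 49.63
  O₂: 309.4 − 0.5(232.4) = 193.2
  N₂: 1164 (inert)
  CO₂: 0 + 1(232.4) = 232.4

232 kmol/h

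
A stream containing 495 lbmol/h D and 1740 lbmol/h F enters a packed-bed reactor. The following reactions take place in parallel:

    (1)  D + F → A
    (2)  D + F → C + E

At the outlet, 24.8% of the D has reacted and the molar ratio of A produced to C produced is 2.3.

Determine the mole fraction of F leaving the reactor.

Conversion of D: D consumed = 0.248 × 495 = 122.8 lbmol/h = 1ξ₁ + 1ξ₂.
Selectivity: 1ξ₁ / (1ξ₂) = 2.3 → ξ₁ = 2.3 ξ₂.
Substitute: (1·2.3 + 1) ξ₂ = 122.8 → ξ₂ = 37.2 lbmol/h, ξ₁ = 85.56 lbmol/h.
Outlet amounts (n = n₀ + Σ ν·ξ):
  D: 495 − 1(85.56) − 1(37.2) = 372.2
  F: 1740 − 1(85.56) − 1(37.2) = 1617
  A: 0 + 1(85.56) = 85.56
  C: 0 + 1(37.2) = 37.2
  E: 0 + 1(37.2) = 37.2
Total out = 2149 lbmol/h; y_F = 1617 / 2149 = 0.7524.

0.752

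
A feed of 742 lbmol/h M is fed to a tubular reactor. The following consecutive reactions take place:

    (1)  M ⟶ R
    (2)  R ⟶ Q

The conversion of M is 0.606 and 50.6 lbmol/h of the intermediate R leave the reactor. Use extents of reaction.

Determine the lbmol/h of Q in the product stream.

399 lbmol/h

Conversion of M: M consumed = 1ξ₁ = 0.606 × 742 → ξ₁ = 449.7 lbmol/h.
R balance: n_R = 0 + 1ξ₁ − 1ξ₂ = 50.6 → ξ₂ = (1·449.7 − 50.6)/1 = 399.1 lbmol/h.
Outlet amounts (n = n₀ + Σ ν·ξ):
  M: 742 − 1(449.7) = 292.3
  R: 0 + 1(449.7) − 1(399.1) = 50.6
  Q: 0 + 1(399.1) = 399.1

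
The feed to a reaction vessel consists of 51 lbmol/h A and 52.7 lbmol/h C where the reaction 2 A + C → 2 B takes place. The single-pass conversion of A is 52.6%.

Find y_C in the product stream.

A reacted = 0.526 × 51 = 26.83 lbmol/h; ν_A = −2, so ξ = 26.83/2 = 13.41 lbmol/h.
Outlet amounts (n = n₀ + ν ξ):
  A: 51 − 2(13.41) = 24.17
  C: 52.7 − 1(13.41) = 39.29
  B: 0 + 2(13.41) = 26.83
Total out = 90.29 lbmol/h; y_C = 39.29 / 90.29 = 0.4351.

0.435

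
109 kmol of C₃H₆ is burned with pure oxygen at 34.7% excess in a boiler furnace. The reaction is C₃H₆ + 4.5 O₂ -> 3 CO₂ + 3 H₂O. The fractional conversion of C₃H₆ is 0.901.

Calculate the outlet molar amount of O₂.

Stoichiometric O₂ = 4.5 × 109 = 490.5 kmol; O₂ fed = 490.5 × 1.347 = 660.7 kmol.
Fuel reacted = 0.901 × 109 → ξ = 98.21 kmol.
Outlet (n = n₀ + ν ξ):
  C₃H₆: 109 − 1(98.21) = 10.79
  O₂: 660.7 − 4.5(98.21) = 218.8
  CO₂: 0 + 3(98.21) = 294.6
  H₂O: 0 + 3(98.21) = 294.6

219 kmol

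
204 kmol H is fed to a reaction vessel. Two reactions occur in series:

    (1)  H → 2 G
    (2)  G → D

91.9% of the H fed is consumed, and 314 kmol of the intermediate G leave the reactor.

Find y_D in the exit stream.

Conversion of H: H consumed = 1ξ₁ = 0.919 × 204 → ξ₁ = 187.5 kmol.
G balance: n_G = 0 + 2ξ₁ − 1ξ₂ = 314 → ξ₂ = (2·187.5 − 314)/1 = 60.95 kmol.
Outlet amounts (n = n₀ + Σ ν·ξ):
  H: 204 − 1(187.5) = 16.52
  G: 0 + 2(187.5) − 1(60.95) = 314
  D: 0 + 1(60.95) = 60.95
Total out = 391.5 kmol; y_D = 60.95 / 391.5 = 0.1557.

0.156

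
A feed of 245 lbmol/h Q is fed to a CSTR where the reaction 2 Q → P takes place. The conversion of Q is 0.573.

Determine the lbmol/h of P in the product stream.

Q reacted = 0.573 × 245 = 140.4 lbmol/h; ν_Q = −2, so ξ = 140.4/2 = 70.19 lbmol/h.
Outlet amounts (n = n₀ + ν ξ):
  Q: 245 − 2(70.19) = 104.6
  P: 0 + 1(70.19) = 70.19

70.2 lbmol/h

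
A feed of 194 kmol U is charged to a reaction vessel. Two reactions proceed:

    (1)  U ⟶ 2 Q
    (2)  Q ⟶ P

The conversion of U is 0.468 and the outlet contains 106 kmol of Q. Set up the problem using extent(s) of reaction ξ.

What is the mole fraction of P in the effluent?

0.265

Conversion of U: U consumed = 1ξ₁ = 0.468 × 194 → ξ₁ = 90.79 kmol.
Q balance: n_Q = 0 + 2ξ₁ − 1ξ₂ = 106 → ξ₂ = (2·90.79 − 106)/1 = 75.58 kmol.
Outlet amounts (n = n₀ + Σ ν·ξ):
  U: 194 − 1(90.79) = 103.2
  Q: 0 + 2(90.79) − 1(75.58) = 106
  P: 0 + 1(75.58) = 75.58
Total out = 284.8 kmol; y_P = 75.58 / 284.8 = 0.2654.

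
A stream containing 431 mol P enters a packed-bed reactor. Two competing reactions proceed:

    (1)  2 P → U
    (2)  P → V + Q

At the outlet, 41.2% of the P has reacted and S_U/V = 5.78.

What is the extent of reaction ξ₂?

ξ₂ = 14.1 mol

Conversion of P: P consumed = 0.412 × 431 = 177.6 mol = 2ξ₁ + 1ξ₂.
Selectivity: 1ξ₁ / (1ξ₂) = 5.78 → ξ₁ = 5.78 ξ₂.
Substitute: (2·5.78 + 1) ξ₂ = 177.6 → ξ₂ = 14.14 mol, ξ₁ = 81.72 mol.
Outlet amounts (n = n₀ + Σ ν·ξ):
  P: 431 − 2(81.72) − 1(14.14) = 253.4
  U: 0 + 1(81.72) = 81.72
  V: 0 + 1(14.14) = 14.14
  Q: 0 + 1(14.14) = 14.14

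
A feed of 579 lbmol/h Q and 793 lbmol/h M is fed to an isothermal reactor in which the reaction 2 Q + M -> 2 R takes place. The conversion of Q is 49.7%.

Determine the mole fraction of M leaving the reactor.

Q reacted = 0.497 × 579 = 287.8 lbmol/h; ν_Q = −2, so ξ = 287.8/2 = 143.9 lbmol/h.
Outlet amounts (n = n₀ + ν ξ):
  Q: 579 − 2(143.9) = 291.2
  M: 793 − 1(143.9) = 649.1
  R: 0 + 2(143.9) = 287.8
Total out = 1228 lbmol/h; y_M = 649.1 / 1228 = 0.5285.

0.529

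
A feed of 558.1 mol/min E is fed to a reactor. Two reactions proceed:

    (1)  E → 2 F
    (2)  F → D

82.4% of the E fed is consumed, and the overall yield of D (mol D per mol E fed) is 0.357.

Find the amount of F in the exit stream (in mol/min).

Conversion of E: E consumed = 1ξ₁ = 0.824 × 558.1 → ξ₁ = 459.9 mol/min.
Yield of D: 1ξ₂ / 558.1 = 0.357 → ξ₂ = 199.2 mol/min.
Outlet amounts (n = n₀ + Σ ν·ξ):
  E: 558.1 − 1(459.9) = 98.23
  F: 0 + 2(459.9) − 1(199.2) = 720.5
  D: 0 + 1(199.2) = 199.2

721 mol/min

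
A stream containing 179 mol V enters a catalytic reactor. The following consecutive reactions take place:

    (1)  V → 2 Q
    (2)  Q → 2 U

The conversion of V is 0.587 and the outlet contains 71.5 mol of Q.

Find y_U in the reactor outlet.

Conversion of V: V consumed = 1ξ₁ = 0.587 × 179 → ξ₁ = 105.1 mol.
Q balance: n_Q = 0 + 2ξ₁ − 1ξ₂ = 71.5 → ξ₂ = (2·105.1 − 71.5)/1 = 138.6 mol.
Outlet amounts (n = n₀ + Σ ν·ξ):
  V: 179 − 1(105.1) = 73.93
  Q: 0 + 2(105.1) − 1(138.6) = 71.5
  U: 0 + 2(138.6) = 277.3
Total out = 422.7 mol; y_U = 277.3 / 422.7 = 0.656.

0.656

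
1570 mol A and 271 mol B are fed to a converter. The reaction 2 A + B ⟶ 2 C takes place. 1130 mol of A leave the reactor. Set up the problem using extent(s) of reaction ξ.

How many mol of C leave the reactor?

440 mol

For A: n = n₀ − 2ξ → 1130 = 1570 − 2ξ, giving ξ = 220 mol.
Outlet amounts (n = n₀ + ν ξ):
  A: 1570 − 2(220) = 1130
  B: 271 − 1(220) = 51
  C: 0 + 2(220) = 440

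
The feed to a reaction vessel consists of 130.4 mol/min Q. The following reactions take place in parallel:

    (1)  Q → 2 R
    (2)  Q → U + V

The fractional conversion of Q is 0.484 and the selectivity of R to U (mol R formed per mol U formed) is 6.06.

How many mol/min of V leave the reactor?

15.7 mol/min

Conversion of Q: Q consumed = 0.484 × 130.4 = 63.11 mol/min = 1ξ₁ + 1ξ₂.
Selectivity: 2ξ₁ / (1ξ₂) = 6.06 → ξ₁ = 3.03 ξ₂.
Substitute: (1·3.03 + 1) ξ₂ = 63.11 → ξ₂ = 15.66 mol/min, ξ₁ = 47.45 mol/min.
Outlet amounts (n = n₀ + Σ ν·ξ):
  Q: 130.4 − 1(47.45) − 1(15.66) = 67.29
  R: 0 + 2(47.45) = 94.91
  U: 0 + 1(15.66) = 15.66
  V: 0 + 1(15.66) = 15.66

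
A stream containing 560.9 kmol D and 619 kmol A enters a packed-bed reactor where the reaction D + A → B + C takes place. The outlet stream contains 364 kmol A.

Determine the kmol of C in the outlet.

255 kmol

For A: n = n₀ − 1ξ → 364 = 619 − 1ξ, giving ξ = 255 kmol.
Outlet amounts (n = n₀ + ν ξ):
  D: 560.9 − 1(255) = 305.9
  A: 619 − 1(255) = 364
  B: 0 + 1(255) = 255
  C: 0 + 1(255) = 255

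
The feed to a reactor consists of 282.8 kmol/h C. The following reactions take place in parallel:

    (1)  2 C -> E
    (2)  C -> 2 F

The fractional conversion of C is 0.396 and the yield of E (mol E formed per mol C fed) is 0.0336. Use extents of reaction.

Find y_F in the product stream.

0.508

Yield of E: 1ξ₁ / 282.8 = 0.0336 → ξ₁ = 9.502 kmol/h.
Conversion of C: 2ξ₁ + 1ξ₂ = 0.396 × 282.8 = 112 → ξ₂ = 92.98 kmol/h.
Outlet amounts (n = n₀ + Σ ν·ξ):
  C: 282.8 − 2(9.502) − 1(92.98) = 170.8
  E: 0 + 1(9.502) = 9.502
  F: 0 + 2(92.98) = 186
Total out = 366.3 kmol/h; y_F = 186 / 366.3 = 0.5077.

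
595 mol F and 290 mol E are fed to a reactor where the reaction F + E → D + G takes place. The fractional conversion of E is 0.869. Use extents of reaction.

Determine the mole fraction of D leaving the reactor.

E reacted = 0.869 × 290 = 252 mol; ν_E = −1, so ξ = 252/1 = 252 mol.
Outlet amounts (n = n₀ + ν ξ):
  F: 595 − 1(252) = 343
  E: 290 − 1(252) = 37.99
  D: 0 + 1(252) = 252
  G: 0 + 1(252) = 252
Total out = 885 mol; y_D = 252 / 885 = 0.2848.

0.285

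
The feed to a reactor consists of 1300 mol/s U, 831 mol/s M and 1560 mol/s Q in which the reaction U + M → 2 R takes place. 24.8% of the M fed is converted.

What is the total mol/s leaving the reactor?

M reacted = 0.248 × 831 = 206.1 mol/s; ν_M = −1, so ξ = 206.1/1 = 206.1 mol/s.
Outlet amounts (n = n₀ + ν ξ):
  U: 1300 − 1(206.1) = 1094
  M: 831 − 1(206.1) = 624.9
  R: 0 + 2(206.1) = 412.2
  Q: 1560 (inert)
Total out = 1094 + 624.9 + 412.2 + 1560 = 3691 mol/s.

3690 mol/s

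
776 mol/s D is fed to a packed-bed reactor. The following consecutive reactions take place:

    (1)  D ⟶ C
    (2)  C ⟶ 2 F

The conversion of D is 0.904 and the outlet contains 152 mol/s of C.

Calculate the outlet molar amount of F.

Conversion of D: D consumed = 1ξ₁ = 0.904 × 776 → ξ₁ = 701.5 mol/s.
C balance: n_C = 0 + 1ξ₁ − 1ξ₂ = 152 → ξ₂ = (1·701.5 − 152)/1 = 549.5 mol/s.
Outlet amounts (n = n₀ + Σ ν·ξ):
  D: 776 − 1(701.5) = 74.5
  C: 0 + 1(701.5) − 1(549.5) = 152
  F: 0 + 2(549.5) = 1099

1100 mol/s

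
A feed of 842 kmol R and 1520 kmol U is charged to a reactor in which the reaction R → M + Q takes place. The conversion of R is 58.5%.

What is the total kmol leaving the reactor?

R reacted = 0.585 × 842 = 492.6 kmol; ν_R = −1, so ξ = 492.6/1 = 492.6 kmol.
Outlet amounts (n = n₀ + ν ξ):
  R: 842 − 1(492.6) = 349.4
  M: 0 + 1(492.6) = 492.6
  Q: 0 + 1(492.6) = 492.6
  U: 1520 (inert)
Total out = 349.4 + 492.6 + 492.6 + 1520 = 2855 kmol.

2850 kmol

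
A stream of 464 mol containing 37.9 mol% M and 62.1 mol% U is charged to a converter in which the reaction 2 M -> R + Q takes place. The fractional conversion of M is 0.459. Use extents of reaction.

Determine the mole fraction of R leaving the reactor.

0.087

M reacted = 0.459 × 175.9 = 80.72 mol; ν_M = −2, so ξ = 80.72/2 = 40.36 mol.
Outlet amounts (n = n₀ + ν ξ):
  M: 175.9 − 2(40.36) = 95.14
  R: 0 + 1(40.36) = 40.36
  Q: 0 + 1(40.36) = 40.36
  U: 288.1 (inert)
Total out = 464 mol; y_R = 40.36 / 464 = 0.08698.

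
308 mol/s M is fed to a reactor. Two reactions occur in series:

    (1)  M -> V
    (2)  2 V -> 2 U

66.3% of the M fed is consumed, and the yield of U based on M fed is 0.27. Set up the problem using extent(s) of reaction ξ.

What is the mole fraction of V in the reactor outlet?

Conversion of M: M consumed = 1ξ₁ = 0.663 × 308 → ξ₁ = 204.2 mol/s.
Yield of U: 2ξ₂ / 308 = 0.27 → ξ₂ = 41.58 mol/s.
Outlet amounts (n = n₀ + Σ ν·ξ):
  M: 308 − 1(204.2) = 103.8
  V: 0 + 1(204.2) − 2(41.58) = 121
  U: 0 + 2(41.58) = 83.16
Total out = 308 mol/s; y_V = 121 / 308 = 0.393.

0.393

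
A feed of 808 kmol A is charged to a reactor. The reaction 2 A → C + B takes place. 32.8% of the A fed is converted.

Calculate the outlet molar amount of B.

A reacted = 0.328 × 808 = 265 kmol; ν_A = −2, so ξ = 265/2 = 132.5 kmol.
Outlet amounts (n = n₀ + ν ξ):
  A: 808 − 2(132.5) = 543
  C: 0 + 1(132.5) = 132.5
  B: 0 + 1(132.5) = 132.5

133 kmol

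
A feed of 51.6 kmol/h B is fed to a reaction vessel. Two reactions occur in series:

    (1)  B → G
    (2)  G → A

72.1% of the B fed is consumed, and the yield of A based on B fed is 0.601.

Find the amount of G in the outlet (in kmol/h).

6.19 kmol/h

Conversion of B: B consumed = 1ξ₁ = 0.721 × 51.6 → ξ₁ = 37.2 kmol/h.
Yield of A: 1ξ₂ / 51.6 = 0.601 → ξ₂ = 31.01 kmol/h.
Outlet amounts (n = n₀ + Σ ν·ξ):
  B: 51.6 − 1(37.2) = 14.4
  G: 0 + 1(37.2) − 1(31.01) = 6.192
  A: 0 + 1(31.01) = 31.01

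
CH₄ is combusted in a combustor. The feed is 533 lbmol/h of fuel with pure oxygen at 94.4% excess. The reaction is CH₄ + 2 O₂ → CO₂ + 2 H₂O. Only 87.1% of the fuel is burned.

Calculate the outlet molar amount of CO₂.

464 lbmol/h

Stoichiometric O₂ = 2 × 533 = 1066 lbmol/h; O₂ fed = 1066 × 1.944 = 2072 lbmol/h.
Fuel reacted = 0.871 × 533 → ξ = 464.2 lbmol/h.
Outlet (n = n₀ + ν ξ):
  CH₄: 533 − 1(464.2) = 68.76
  O₂: 2072 − 2(464.2) = 1144
  CO₂: 0 + 1(464.2) = 464.2
  H₂O: 0 + 2(464.2) = 928.5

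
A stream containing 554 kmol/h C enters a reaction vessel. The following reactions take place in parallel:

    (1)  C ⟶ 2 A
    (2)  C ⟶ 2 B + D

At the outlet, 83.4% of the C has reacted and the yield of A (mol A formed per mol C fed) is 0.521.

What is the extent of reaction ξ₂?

Yield of A: 2ξ₁ / 554 = 0.521 → ξ₁ = 144.3 kmol/h.
Conversion of C: 1ξ₁ + 1ξ₂ = 0.834 × 554 = 462 → ξ₂ = 317.7 kmol/h.
Outlet amounts (n = n₀ + Σ ν·ξ):
  C: 554 − 1(144.3) − 1(317.7) = 91.96
  A: 0 + 2(144.3) = 288.6
  B: 0 + 2(317.7) = 635.4
  D: 0 + 1(317.7) = 317.7

ξ₂ = 318 kmol/h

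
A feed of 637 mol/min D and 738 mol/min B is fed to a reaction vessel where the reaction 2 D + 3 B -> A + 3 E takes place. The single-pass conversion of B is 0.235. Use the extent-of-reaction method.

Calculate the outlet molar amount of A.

57.8 mol/min

B reacted = 0.235 × 738 = 173.4 mol/min; ν_B = −3, so ξ = 173.4/3 = 57.81 mol/min.
Outlet amounts (n = n₀ + ν ξ):
  D: 637 − 2(57.81) = 521.4
  B: 738 − 3(57.81) = 564.6
  A: 0 + 1(57.81) = 57.81
  E: 0 + 3(57.81) = 173.4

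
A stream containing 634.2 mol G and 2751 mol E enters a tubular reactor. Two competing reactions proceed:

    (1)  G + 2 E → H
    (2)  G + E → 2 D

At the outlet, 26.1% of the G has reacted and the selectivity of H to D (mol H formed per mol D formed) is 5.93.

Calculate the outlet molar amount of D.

25.7 mol

Conversion of G: G consumed = 0.261 × 634.2 = 165.5 mol = 1ξ₁ + 1ξ₂.
Selectivity: 1ξ₁ / (2ξ₂) = 5.93 → ξ₁ = 11.86 ξ₂.
Substitute: (1·11.86 + 1) ξ₂ = 165.5 → ξ₂ = 12.87 mol, ξ₁ = 152.7 mol.
Outlet amounts (n = n₀ + Σ ν·ξ):
  G: 634.2 − 1(152.7) − 1(12.87) = 468.7
  E: 2751 − 2(152.7) − 1(12.87) = 2433
  H: 0 + 1(152.7) = 152.7
  D: 0 + 2(12.87) = 25.74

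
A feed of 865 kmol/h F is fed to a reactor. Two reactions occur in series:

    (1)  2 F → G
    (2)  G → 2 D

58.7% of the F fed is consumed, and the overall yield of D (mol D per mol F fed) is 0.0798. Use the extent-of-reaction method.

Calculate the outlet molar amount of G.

Conversion of F: F consumed = 2ξ₁ = 0.587 × 865 → ξ₁ = 253.9 kmol/h.
Yield of D: 2ξ₂ / 865 = 0.0798 → ξ₂ = 34.51 kmol/h.
Outlet amounts (n = n₀ + Σ ν·ξ):
  F: 865 − 2(253.9) = 357.2
  G: 0 + 1(253.9) − 1(34.51) = 219.4
  D: 0 + 2(34.51) = 69.03

219 kmol/h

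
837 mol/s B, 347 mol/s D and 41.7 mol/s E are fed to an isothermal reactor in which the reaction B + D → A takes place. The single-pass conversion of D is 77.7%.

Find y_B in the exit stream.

0.593

D reacted = 0.777 × 347 = 269.6 mol/s; ν_D = −1, so ξ = 269.6/1 = 269.6 mol/s.
Outlet amounts (n = n₀ + ν ξ):
  B: 837 − 1(269.6) = 567.4
  D: 347 − 1(269.6) = 77.38
  A: 0 + 1(269.6) = 269.6
  E: 41.7 (inert)
Total out = 956.1 mol/s; y_B = 567.4 / 956.1 = 0.5934.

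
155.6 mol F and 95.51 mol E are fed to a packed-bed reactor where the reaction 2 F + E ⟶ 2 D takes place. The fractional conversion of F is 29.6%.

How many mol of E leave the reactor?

72.5 mol

F reacted = 0.296 × 155.6 = 46.06 mol; ν_F = −2, so ξ = 46.06/2 = 23.03 mol.
Outlet amounts (n = n₀ + ν ξ):
  F: 155.6 − 2(23.03) = 109.5
  E: 95.51 − 1(23.03) = 72.48
  D: 0 + 2(23.03) = 46.06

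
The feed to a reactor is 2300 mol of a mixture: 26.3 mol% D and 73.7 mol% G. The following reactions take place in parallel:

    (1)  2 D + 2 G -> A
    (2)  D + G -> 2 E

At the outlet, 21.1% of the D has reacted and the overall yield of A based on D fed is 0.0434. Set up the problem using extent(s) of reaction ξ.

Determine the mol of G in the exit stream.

Yield of A: 1ξ₁ / 604.9 = 0.0434 → ξ₁ = 26.25 mol.
Conversion of D: 2ξ₁ + 1ξ₂ = 0.211 × 604.9 = 127.6 → ξ₂ = 75.13 mol.
Outlet amounts (n = n₀ + Σ ν·ξ):
  D: 604.9 − 2(26.25) − 1(75.13) = 477.3
  G: 1695 − 2(26.25) − 1(75.13) = 1567
  A: 0 + 1(26.25) = 26.25
  E: 0 + 2(75.13) = 150.3

1570 mol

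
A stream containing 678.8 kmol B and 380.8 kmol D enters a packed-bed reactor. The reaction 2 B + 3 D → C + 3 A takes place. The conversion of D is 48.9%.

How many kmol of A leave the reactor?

186 kmol

D reacted = 0.489 × 380.8 = 186.2 kmol; ν_D = −3, so ξ = 186.2/3 = 62.07 kmol.
Outlet amounts (n = n₀ + ν ξ):
  B: 678.8 − 2(62.07) = 554.7
  D: 380.8 − 3(62.07) = 194.6
  C: 0 + 1(62.07) = 62.07
  A: 0 + 3(62.07) = 186.2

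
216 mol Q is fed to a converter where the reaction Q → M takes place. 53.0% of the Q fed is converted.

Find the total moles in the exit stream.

216 mol

Q reacted = 0.53 × 216 = 114.5 mol; ν_Q = −1, so ξ = 114.5/1 = 114.5 mol.
Outlet amounts (n = n₀ + ν ξ):
  Q: 216 − 1(114.5) = 101.5
  M: 0 + 1(114.5) = 114.5
Total out = 101.5 + 114.5 = 216 mol.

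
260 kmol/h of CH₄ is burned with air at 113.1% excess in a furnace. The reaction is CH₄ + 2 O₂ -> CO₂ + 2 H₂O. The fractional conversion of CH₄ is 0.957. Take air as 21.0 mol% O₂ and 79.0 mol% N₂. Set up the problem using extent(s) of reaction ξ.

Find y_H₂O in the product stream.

Stoichiometric O₂ = 2 × 260 = 520 kmol/h; O₂ fed = 520 × 2.131 = 1108 kmol/h.
N₂ fed = 1108 × 79/21 = 4169 kmol/h.
Fuel reacted = 0.957 × 260 → ξ = 248.8 kmol/h.
Outlet (n = n₀ + ν ξ):
  CH₄: 260 − 1(248.8) = 11.18
  O₂: 1108 − 2(248.8) = 610.5
  N₂: 4169 (inert)
  CO₂: 0 + 1(248.8) = 248.8
  H₂O: 0 + 2(248.8) = 497.6
Total out = 5537 kmol/h; y_H₂O = 497.6 / 5537 = 0.08988.

0.0899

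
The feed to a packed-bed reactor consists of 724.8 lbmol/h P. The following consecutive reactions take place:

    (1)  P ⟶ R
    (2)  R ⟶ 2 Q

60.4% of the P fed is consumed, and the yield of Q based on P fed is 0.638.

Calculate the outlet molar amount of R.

Conversion of P: P consumed = 1ξ₁ = 0.604 × 724.8 → ξ₁ = 437.8 lbmol/h.
Yield of Q: 2ξ₂ / 724.8 = 0.638 → ξ₂ = 231.2 lbmol/h.
Outlet amounts (n = n₀ + Σ ν·ξ):
  P: 724.8 − 1(437.8) = 287
  R: 0 + 1(437.8) − 1(231.2) = 206.6
  Q: 0 + 2(231.2) = 462.4

207 lbmol/h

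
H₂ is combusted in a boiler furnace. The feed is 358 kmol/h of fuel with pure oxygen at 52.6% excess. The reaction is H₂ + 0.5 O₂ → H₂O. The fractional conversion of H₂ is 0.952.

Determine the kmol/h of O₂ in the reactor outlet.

103 kmol/h

Stoichiometric O₂ = 0.5 × 358 = 179 kmol/h; O₂ fed = 179 × 1.526 = 273.2 kmol/h.
Fuel reacted = 0.952 × 358 → ξ = 340.8 kmol/h.
Outlet (n = n₀ + ν ξ):
  H₂: 358 − 1(340.8) = 17.18
  O₂: 273.2 − 0.5(340.8) = 102.7
  H₂O: 0 + 1(340.8) = 340.8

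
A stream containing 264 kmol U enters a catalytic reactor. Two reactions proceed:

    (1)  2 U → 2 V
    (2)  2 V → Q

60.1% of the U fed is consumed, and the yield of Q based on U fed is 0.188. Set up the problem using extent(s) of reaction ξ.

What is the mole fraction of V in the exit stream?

Conversion of U: U consumed = 2ξ₁ = 0.601 × 264 → ξ₁ = 79.33 kmol.
Yield of Q: 1ξ₂ / 264 = 0.188 → ξ₂ = 49.63 kmol.
Outlet amounts (n = n₀ + Σ ν·ξ):
  U: 264 − 2(79.33) = 105.3
  V: 0 + 2(79.33) − 2(49.63) = 59.4
  Q: 0 + 1(49.63) = 49.63
Total out = 214.4 kmol; y_V = 59.4 / 214.4 = 0.2771.

0.277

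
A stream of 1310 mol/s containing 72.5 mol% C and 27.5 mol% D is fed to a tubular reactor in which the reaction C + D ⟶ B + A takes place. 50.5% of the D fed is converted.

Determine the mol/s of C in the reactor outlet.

D reacted = 0.505 × 360.2 = 181.9 mol/s; ν_D = −1, so ξ = 181.9/1 = 181.9 mol/s.
Outlet amounts (n = n₀ + ν ξ):
  C: 949.8 − 1(181.9) = 767.8
  D: 360.2 − 1(181.9) = 178.3
  B: 0 + 1(181.9) = 181.9
  A: 0 + 1(181.9) = 181.9

768 mol/s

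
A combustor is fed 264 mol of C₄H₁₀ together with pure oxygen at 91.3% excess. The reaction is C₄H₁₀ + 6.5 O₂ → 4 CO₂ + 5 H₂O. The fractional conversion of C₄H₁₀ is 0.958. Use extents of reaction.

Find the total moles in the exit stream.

3930 mol

Stoichiometric O₂ = 6.5 × 264 = 1716 mol; O₂ fed = 1716 × 1.913 = 3283 mol.
Fuel reacted = 0.958 × 264 → ξ = 252.9 mol.
Outlet (n = n₀ + ν ξ):
  C₄H₁₀: 264 − 1(252.9) = 11.09
  O₂: 3283 − 6.5(252.9) = 1639
  CO₂: 0 + 4(252.9) = 1012
  H₂O: 0 + 5(252.9) = 1265
Total out = 11.09 + 1639 + 1012 + 1265 = 3926 mol.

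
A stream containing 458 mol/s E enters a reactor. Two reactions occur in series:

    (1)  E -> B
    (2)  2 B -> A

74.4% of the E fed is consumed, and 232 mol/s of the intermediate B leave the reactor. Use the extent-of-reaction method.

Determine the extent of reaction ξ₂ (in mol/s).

ξ₂ = 54.4 mol/s

Conversion of E: E consumed = 1ξ₁ = 0.744 × 458 → ξ₁ = 340.8 mol/s.
B balance: n_B = 0 + 1ξ₁ − 2ξ₂ = 232 → ξ₂ = (1·340.8 − 232)/2 = 54.38 mol/s.
Outlet amounts (n = n₀ + Σ ν·ξ):
  E: 458 − 1(340.8) = 117.2
  B: 0 + 1(340.8) − 2(54.38) = 232
  A: 0 + 1(54.38) = 54.38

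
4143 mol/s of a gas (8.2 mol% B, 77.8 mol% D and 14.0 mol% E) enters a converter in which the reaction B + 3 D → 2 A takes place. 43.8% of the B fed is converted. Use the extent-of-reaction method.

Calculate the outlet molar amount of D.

2780 mol/s

B reacted = 0.438 × 339.7 = 148.8 mol/s; ν_B = −1, so ξ = 148.8/1 = 148.8 mol/s.
Outlet amounts (n = n₀ + ν ξ):
  B: 339.7 − 1(148.8) = 190.9
  D: 3223 − 3(148.8) = 2777
  A: 0 + 2(148.8) = 297.6
  E: 580 (inert)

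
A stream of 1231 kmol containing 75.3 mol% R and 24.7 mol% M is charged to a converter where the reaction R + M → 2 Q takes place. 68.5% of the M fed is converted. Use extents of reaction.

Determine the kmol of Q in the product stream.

417 kmol

M reacted = 0.685 × 304.1 = 208.3 kmol; ν_M = −1, so ξ = 208.3/1 = 208.3 kmol.
Outlet amounts (n = n₀ + ν ξ):
  R: 926.9 − 1(208.3) = 718.7
  M: 304.1 − 1(208.3) = 95.78
  Q: 0 + 2(208.3) = 416.6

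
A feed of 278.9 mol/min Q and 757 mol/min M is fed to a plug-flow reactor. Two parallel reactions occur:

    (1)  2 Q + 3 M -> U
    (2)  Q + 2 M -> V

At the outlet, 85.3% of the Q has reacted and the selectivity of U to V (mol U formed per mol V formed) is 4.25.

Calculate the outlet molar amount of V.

Conversion of Q: Q consumed = 0.853 × 278.9 = 237.9 mol/min = 2ξ₁ + 1ξ₂.
Selectivity: 1ξ₁ / (1ξ₂) = 4.25 → ξ₁ = 4.25 ξ₂.
Substitute: (2·4.25 + 1) ξ₂ = 237.9 → ξ₂ = 25.04 mol/min, ξ₁ = 106.4 mol/min.
Outlet amounts (n = n₀ + Σ ν·ξ):
  Q: 278.9 − 2(106.4) − 1(25.04) = 41
  M: 757 − 3(106.4) − 2(25.04) = 387.6
  U: 0 + 1(106.4) = 106.4
  V: 0 + 1(25.04) = 25.04

25 mol/min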